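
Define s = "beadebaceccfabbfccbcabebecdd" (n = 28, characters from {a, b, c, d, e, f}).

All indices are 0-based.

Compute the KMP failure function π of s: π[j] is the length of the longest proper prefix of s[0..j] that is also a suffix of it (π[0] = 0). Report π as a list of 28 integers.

π[0] = 0
j=1 s[j]='e': π[1]=0 (border '')
j=2 s[j]='a': π[2]=0 (border '')
j=3 s[j]='d': π[3]=0 (border '')
j=4 s[j]='e': π[4]=0 (border '')
j=5 s[j]='b': π[5]=1 (border 'b')
j=6 s[j]='a': k: 1→0; π[6]=0 (border '')
j=7 s[j]='c': π[7]=0 (border '')
j=8 s[j]='e': π[8]=0 (border '')
j=9 s[j]='c': π[9]=0 (border '')
j=10 s[j]='c': π[10]=0 (border '')
j=11 s[j]='f': π[11]=0 (border '')
j=12 s[j]='a': π[12]=0 (border '')
j=13 s[j]='b': π[13]=1 (border 'b')
j=14 s[j]='b': k: 1→0; π[14]=1 (border 'b')
j=15 s[j]='f': k: 1→0; π[15]=0 (border '')
j=16 s[j]='c': π[16]=0 (border '')
j=17 s[j]='c': π[17]=0 (border '')
j=18 s[j]='b': π[18]=1 (border 'b')
j=19 s[j]='c': k: 1→0; π[19]=0 (border '')
j=20 s[j]='a': π[20]=0 (border '')
j=21 s[j]='b': π[21]=1 (border 'b')
j=22 s[j]='e': π[22]=2 (border 'be')
j=23 s[j]='b': k: 2→0; π[23]=1 (border 'b')
j=24 s[j]='e': π[24]=2 (border 'be')
j=25 s[j]='c': k: 2→0; π[25]=0 (border '')
j=26 s[j]='d': π[26]=0 (border '')
j=27 s[j]='d': π[27]=0 (border '')

[0, 0, 0, 0, 0, 1, 0, 0, 0, 0, 0, 0, 0, 1, 1, 0, 0, 0, 1, 0, 0, 1, 2, 1, 2, 0, 0, 0]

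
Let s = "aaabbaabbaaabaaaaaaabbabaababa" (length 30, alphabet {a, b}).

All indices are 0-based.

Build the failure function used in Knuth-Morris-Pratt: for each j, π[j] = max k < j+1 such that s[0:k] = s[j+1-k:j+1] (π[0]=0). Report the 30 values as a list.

[0, 1, 2, 0, 0, 1, 2, 0, 0, 1, 2, 3, 4, 1, 2, 3, 3, 3, 3, 3, 4, 5, 6, 0, 1, 2, 0, 1, 0, 1]

π[0] = 0
j=1 s[j]='a': π[1]=1 (border 'a')
j=2 s[j]='a': π[2]=2 (border 'aa')
j=3 s[j]='b': k: 2→1→0; π[3]=0 (border '')
j=4 s[j]='b': π[4]=0 (border '')
j=5 s[j]='a': π[5]=1 (border 'a')
j=6 s[j]='a': π[6]=2 (border 'aa')
j=7 s[j]='b': k: 2→1→0; π[7]=0 (border '')
j=8 s[j]='b': π[8]=0 (border '')
j=9 s[j]='a': π[9]=1 (border 'a')
j=10 s[j]='a': π[10]=2 (border 'aa')
j=11 s[j]='a': π[11]=3 (border 'aaa')
j=12 s[j]='b': π[12]=4 (border 'aaab')
j=13 s[j]='a': k: 4→0; π[13]=1 (border 'a')
j=14 s[j]='a': π[14]=2 (border 'aa')
j=15 s[j]='a': π[15]=3 (border 'aaa')
j=16 s[j]='a': k: 3→2; π[16]=3 (border 'aaa')
j=17 s[j]='a': k: 3→2; π[17]=3 (border 'aaa')
j=18 s[j]='a': k: 3→2; π[18]=3 (border 'aaa')
j=19 s[j]='a': k: 3→2; π[19]=3 (border 'aaa')
j=20 s[j]='b': π[20]=4 (border 'aaab')
j=21 s[j]='b': π[21]=5 (border 'aaabb')
j=22 s[j]='a': π[22]=6 (border 'aaabba')
j=23 s[j]='b': k: 6→1→0; π[23]=0 (border '')
j=24 s[j]='a': π[24]=1 (border 'a')
j=25 s[j]='a': π[25]=2 (border 'aa')
j=26 s[j]='b': k: 2→1→0; π[26]=0 (border '')
j=27 s[j]='a': π[27]=1 (border 'a')
j=28 s[j]='b': k: 1→0; π[28]=0 (border '')
j=29 s[j]='a': π[29]=1 (border 'a')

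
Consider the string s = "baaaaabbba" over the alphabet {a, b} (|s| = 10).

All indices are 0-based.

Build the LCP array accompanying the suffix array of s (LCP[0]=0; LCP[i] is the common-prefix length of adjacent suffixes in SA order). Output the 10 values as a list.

[0, 1, 4, 3, 2, 1, 0, 2, 1, 2]

rank→(start, suffix):
  0 → (9, 'a')
  1 → (1, 'aaaaabbba')
  2 → (2, 'aaaabbba')
  3 → (3, 'aaabbba')
  4 → (4, 'aabbba')
  5 → (5, 'abbba')
  6 → (8, 'ba')
  7 → (0, 'baaaaabbba')
  8 → (7, 'bba')
  9 → (6, 'bbba')

SA = [9, 1, 2, 3, 4, 5, 8, 0, 7, 6]
[i] adj suffixes → lcp
  [1] 9/1 → 1 ('a')
  [2] 1/2 → 4 ('aaaa')
  [3] 2/3 → 3 ('aaa')
  [4] 3/4 → 2 ('aa')
  [5] 4/5 → 1 ('a')
  [6] 5/8 → 0 ('')
  [7] 8/0 → 2 ('ba')
  [8] 0/7 → 1 ('b')
  [9] 7/6 → 2 ('bb')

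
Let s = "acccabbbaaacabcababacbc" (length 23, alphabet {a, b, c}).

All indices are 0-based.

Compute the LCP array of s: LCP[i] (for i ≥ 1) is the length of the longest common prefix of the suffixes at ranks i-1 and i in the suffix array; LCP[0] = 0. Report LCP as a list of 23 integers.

[0, 2, 1, 3, 2, 2, 1, 2, 2, 0, 2, 2, 1, 2, 1, 2, 0, 1, 3, 3, 1, 1, 2]

rank→(start, suffix):
  0 → (8, 'aaacabcababacbc')
  1 → (9, 'aacabcababacbc')
  2 → (15, 'ababacbc')
  3 → (17, 'abacbc')
  4 → (4, 'abbbaaacabcababacbc')
  5 → (12, 'abcababacbc')
  6 → (10, 'acabcababacbc')
  7 → (19, 'acbc')
  8 → (0, 'acccabbbaaacabcababacbc')
  9 → (7, 'baaacabcababacbc')
  10 → (16, 'babacbc')
  11 → (18, 'bacbc')
  12 → (6, 'bbaaacabcababacbc')
  13 → (5, 'bbbaaacabcababacbc')
  14 → (21, 'bc')
  15 → (13, 'bcababacbc')
  16 → (22, 'c')
  17 → (14, 'cababacbc')
  18 → (3, 'cabbbaaacabcababacbc')
  19 → (11, 'cabcababacbc')
  20 → (20, 'cbc')
  21 → (2, 'ccabbbaaacabcababacbc')
  22 → (1, 'cccabbbaaacabcababacbc')

SA = [8, 9, 15, 17, 4, 12, 10, 19, 0, 7, 16, 18, 6, 5, 21, 13, 22, 14, 3, 11, 20, 2, 1]
[i] adj suffixes → lcp
  [1] 8/9 → 2 ('aa')
  [2] 9/15 → 1 ('a')
  [3] 15/17 → 3 ('aba')
  [4] 17/4 → 2 ('ab')
  [5] 4/12 → 2 ('ab')
  [6] 12/10 → 1 ('a')
  [7] 10/19 → 2 ('ac')
  [8] 19/0 → 2 ('ac')
  [9] 0/7 → 0 ('')
  [10] 7/16 → 2 ('ba')
  [11] 16/18 → 2 ('ba')
  [12] 18/6 → 1 ('b')
  [13] 6/5 → 2 ('bb')
  [14] 5/21 → 1 ('b')
  [15] 21/13 → 2 ('bc')
  [16] 13/22 → 0 ('')
  [17] 22/14 → 1 ('c')
  [18] 14/3 → 3 ('cab')
  [19] 3/11 → 3 ('cab')
  [20] 11/20 → 1 ('c')
  [21] 20/2 → 1 ('c')
  [22] 2/1 → 2 ('cc')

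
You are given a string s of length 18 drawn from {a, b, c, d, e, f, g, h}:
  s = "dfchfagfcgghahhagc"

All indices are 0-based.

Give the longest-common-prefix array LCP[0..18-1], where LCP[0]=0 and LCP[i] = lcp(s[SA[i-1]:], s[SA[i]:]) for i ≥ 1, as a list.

[0, 2, 1, 0, 1, 1, 0, 0, 1, 2, 0, 1, 1, 1, 0, 2, 1, 1]

rank→(start, suffix):
  0 → (15, 'agc')
  1 → (5, 'agfcgghahhagc')
  2 → (12, 'ahhagc')
  3 → (17, 'c')
  4 → (8, 'cgghahhagc')
  5 → (2, 'chfagfcgghahhagc')
  6 → (0, 'dfchfagfcgghahhagc')
  7 → (4, 'fagfcgghahhagc')
  8 → (7, 'fcgghahhagc')
  9 → (1, 'fchfagfcgghahhagc')
  10 → (16, 'gc')
  11 → (6, 'gfcgghahhagc')
  12 → (9, 'gghahhagc')
  13 → (10, 'ghahhagc')
  14 → (14, 'hagc')
  15 → (11, 'hahhagc')
  16 → (3, 'hfagfcgghahhagc')
  17 → (13, 'hhagc')

SA = [15, 5, 12, 17, 8, 2, 0, 4, 7, 1, 16, 6, 9, 10, 14, 11, 3, 13]
[i] adj suffixes → lcp
  [1] 15/5 → 2 ('ag')
  [2] 5/12 → 1 ('a')
  [3] 12/17 → 0 ('')
  [4] 17/8 → 1 ('c')
  [5] 8/2 → 1 ('c')
  [6] 2/0 → 0 ('')
  [7] 0/4 → 0 ('')
  [8] 4/7 → 1 ('f')
  [9] 7/1 → 2 ('fc')
  [10] 1/16 → 0 ('')
  [11] 16/6 → 1 ('g')
  [12] 6/9 → 1 ('g')
  [13] 9/10 → 1 ('g')
  [14] 10/14 → 0 ('')
  [15] 14/11 → 2 ('ha')
  [16] 11/3 → 1 ('h')
  [17] 3/13 → 1 ('h')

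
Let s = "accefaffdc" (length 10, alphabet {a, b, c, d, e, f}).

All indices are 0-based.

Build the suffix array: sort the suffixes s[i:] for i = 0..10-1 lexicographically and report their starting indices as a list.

sorted suffixes:
  #0 SA[0]=0  'accefaffdc'
  #1 SA[1]=5  'affdc'
  #2 SA[2]=9  'c'
  #3 SA[3]=1  'ccefaffdc'
  #4 SA[4]=2  'cefaffdc'
  #5 SA[5]=8  'dc'
  #6 SA[6]=3  'efaffdc'
  #7 SA[7]=4  'faffdc'
  #8 SA[8]=7  'fdc'
  #9 SA[9]=6  'ffdc'

[0, 5, 9, 1, 2, 8, 3, 4, 7, 6]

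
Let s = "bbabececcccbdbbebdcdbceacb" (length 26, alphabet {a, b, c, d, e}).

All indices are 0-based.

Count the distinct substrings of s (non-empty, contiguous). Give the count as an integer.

rank→(start, suffix):
  0 → (2, 'abececcccbdbbebdcdbceacb')
  1 → (23, 'acb')
  2 → (25, 'b')
  3 → (1, 'babececcccbdbbebdcdbceacb')
  4 → (0, 'bbabececcccbdbbebdcdbceacb')
  5 → (13, 'bbebdcdbceacb')
  6 → (20, 'bceacb')
  7 → (11, 'bdbbebdcdbceacb')
  8 → (16, 'bdcdbceacb')
  9 → (14, 'bebdcdbceacb')
  10 → (3, 'bececcccbdbbebdcdbceacb')
  11 → (24, 'cb')
  12 → (10, 'cbdbbebdcdbceacb')
  13 → (9, 'ccbdbbebdcdbceacb')
  14 → (8, 'cccbdbbebdcdbceacb')
  15 → (7, 'ccccbdbbebdcdbceacb')
  16 → (18, 'cdbceacb')
  17 → (21, 'ceacb')
  18 → (5, 'ceccccbdbbebdcdbceacb')
  19 → (12, 'dbbebdcdbceacb')
  20 → (19, 'dbceacb')
  21 → (17, 'dcdbceacb')
  22 → (22, 'eacb')
  23 → (15, 'ebdcdbceacb')
  24 → (6, 'eccccbdbbebdcdbceacb')
  25 → (4, 'ececcccbdbbebdcdbceacb')

SA = [2, 23, 25, 1, 0, 13, 20, 11, 16, 14, 3, 24, 10, 9, 8, 7, 18, 21, 5, 12, 19, 17, 22, 15, 6, 4]
i: (SA[i-1],SA[i]) lcp shared
  1: (2,23) 1 'a'
  2: (23,25) 0 ''
  3: (25,1) 1 'b'
  4: (1,0) 1 'b'
  5: (0,13) 2 'bb'
  6: (13,20) 1 'b'
  7: (20,11) 1 'b'
  8: (11,16) 2 'bd'
  9: (16,14) 1 'b'
  10: (14,3) 2 'be'
  11: (3,24) 0 ''
  12: (24,10) 2 'cb'
  13: (10,9) 1 'c'
  14: (9,8) 2 'cc'
  15: (8,7) 3 'ccc'
  16: (7,18) 1 'c'
  17: (18,21) 1 'c'
  18: (21,5) 2 'ce'
  19: (5,12) 0 ''
  20: (12,19) 2 'db'
  21: (19,17) 1 'd'
  22: (17,22) 0 ''
  23: (22,15) 1 'e'
  24: (15,6) 1 'e'
  25: (6,4) 2 'ec'

n(n+1)/2 = 26·27/2 = 351
Σ LCP = 0 + 1 + 0 + 1 + 1 + 2 + 1 + 1 + 2 + 1 + 2 + 0 + 2 + 1 + 2 + 3 + 1 + 1 + 2 + 0 + 2 + 1 + 0 + 1 + 1 + 2 = 31
distinct = 351 − 31 = 320

320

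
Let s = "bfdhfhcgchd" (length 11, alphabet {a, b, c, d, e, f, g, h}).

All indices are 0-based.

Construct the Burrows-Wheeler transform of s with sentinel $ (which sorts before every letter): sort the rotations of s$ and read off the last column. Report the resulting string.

rank  rotation      last
    0  $bfdhfhcgchd  d
    1  bfdhfhcgchd$  $
    2  cgchd$bfdhfh  h
    3  chd$bfdhfhcg  g
    4  d$bfdhfhcgch  h
    5  dhfhcgchd$bf  f
    6  fdhfhcgchd$b  b
    7  fhcgchd$bfdh  h
    8  gchd$bfdhfhc  c
    9  hcgchd$bfdhf  f
   10  hd$bfdhfhcgc  c
   11  hfhcgchd$bfd  d

d$hghfbhcfcd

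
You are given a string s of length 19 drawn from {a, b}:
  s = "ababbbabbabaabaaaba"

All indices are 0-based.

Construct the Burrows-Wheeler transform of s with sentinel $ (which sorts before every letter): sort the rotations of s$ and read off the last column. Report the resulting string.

abbabaab$bbaaabbaaba

rank  rotation              last
    0  $ababbbabbabaabaaaba  a
    1  a$ababbbabbabaabaaab  b
    2  aaaba$ababbbabbabaab  b
    3  aaba$ababbbabbabaaba  a
    4  aabaaaba$ababbbabbab  b
    5  aba$ababbbabbabaabaa  a
    6  abaaaba$ababbbabbaba  a
    7  abaabaaaba$ababbbabb  b
    8  ababbbabbabaabaaaba$  $
    9  abbabaabaaaba$ababbb  b
   10  abbbabbabaabaaaba$ab  b
   11  ba$ababbbabbabaabaaa  a
   12  baaaba$ababbbabbabaa  a
   13  baabaaaba$ababbbabba  a
   14  babaabaaaba$ababbbab  b
   15  babbabaabaaaba$ababb  b
   16  babbbabbabaabaaaba$a  a
   17  bbabaabaaaba$ababbba  a
   18  bbabbabaabaaaba$abab  b
   19  bbbabbabaabaaaba$aba  a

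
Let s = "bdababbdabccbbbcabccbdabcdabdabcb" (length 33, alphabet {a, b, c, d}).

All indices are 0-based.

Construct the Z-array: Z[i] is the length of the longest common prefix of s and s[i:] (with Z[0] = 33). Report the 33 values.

[33, 0, 0, 1, 0, 1, 4, 0, 0, 1, 0, 0, 1, 1, 1, 0, 0, 1, 0, 0, 4, 0, 0, 1, 0, 0, 0, 4, 0, 0, 1, 0, 1]

Z[0]=33
i=1: i≥r, start 0; Z[1]=0
i=2: i≥r, start 0; Z[2]=0
i=3: i≥r, start 0; Z[3]=1 extend→box=[3,4)
i=4: i≥r, start 0; Z[4]=0
i=5: i≥r, start 0; Z[5]=1 extend→box=[5,6)
i=6: i≥r, start 0; Z[6]=4 extend→box=[6,10)
i=7: min(r-i=3, Z[1]=0)=0; Z[7]=0
i=8: min(r-i=2, Z[2]=0)=0; Z[8]=0
i=9: min(r-i=1, Z[3]=1)=1; Z[9]=1
i=10: i≥r, start 0; Z[10]=0
i=11: i≥r, start 0; Z[11]=0
i=12: i≥r, start 0; Z[12]=1 extend→box=[12,13)
i=13: i≥r, start 0; Z[13]=1 extend→box=[13,14)
i=14: i≥r, start 0; Z[14]=1 extend→box=[14,15)
i=15: i≥r, start 0; Z[15]=0
i=16: i≥r, start 0; Z[16]=0
i=17: i≥r, start 0; Z[17]=1 extend→box=[17,18)
i=18: i≥r, start 0; Z[18]=0
i=19: i≥r, start 0; Z[19]=0
i=20: i≥r, start 0; Z[20]=4 extend→box=[20,24)
i=21: min(r-i=3, Z[1]=0)=0; Z[21]=0
i=22: min(r-i=2, Z[2]=0)=0; Z[22]=0
i=23: min(r-i=1, Z[3]=1)=1; Z[23]=1
i=24: i≥r, start 0; Z[24]=0
i=25: i≥r, start 0; Z[25]=0
i=26: i≥r, start 0; Z[26]=0
i=27: i≥r, start 0; Z[27]=4 extend→box=[27,31)
i=28: min(r-i=3, Z[1]=0)=0; Z[28]=0
i=29: min(r-i=2, Z[2]=0)=0; Z[29]=0
i=30: min(r-i=1, Z[3]=1)=1; Z[30]=1
i=31: i≥r, start 0; Z[31]=0
i=32: i≥r, start 0; Z[32]=1 extend→box=[32,33)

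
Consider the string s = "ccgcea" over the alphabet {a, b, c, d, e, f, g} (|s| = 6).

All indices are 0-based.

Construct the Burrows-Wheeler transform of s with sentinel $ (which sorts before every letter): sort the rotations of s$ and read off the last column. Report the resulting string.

rank  rotation last
    0  $ccgcea  a
    1  a$ccgce  e
    2  ccgcea$  $
    3  cea$ccg  g
    4  cgcea$c  c
    5  ea$ccgc  c
    6  gcea$cc  c

ae$gccc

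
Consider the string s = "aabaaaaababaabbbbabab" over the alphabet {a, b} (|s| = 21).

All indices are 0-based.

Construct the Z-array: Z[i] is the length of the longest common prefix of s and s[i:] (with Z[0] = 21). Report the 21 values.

[21, 1, 0, 2, 2, 2, 4, 1, 0, 1, 0, 3, 1, 0, 0, 0, 0, 1, 0, 1, 0]

Z[0]=21
i=1: outside box; Z[1]=1 scan→box=[1,2)
i=2: outside box; Z[2]=0
i=3: outside box; Z[3]=2 scan→box=[3,5)
i=4: min(r-i=1, Z[1]=1)=1; Z[4]=2 scan→box=[4,6)
i=5: min(r-i=1, Z[1]=1)=1; Z[5]=2 scan→box=[5,7)
i=6: min(r-i=1, Z[1]=1)=1; Z[6]=4 scan→box=[6,10)
i=7: min(r-i=3, Z[1]=1)=1; Z[7]=1
i=8: min(r-i=2, Z[2]=0)=0; Z[8]=0
i=9: min(r-i=1, Z[3]=2)=1; Z[9]=1
i=10: outside box; Z[10]=0
i=11: outside box; Z[11]=3 scan→box=[11,14)
i=12: min(r-i=2, Z[1]=1)=1; Z[12]=1
i=13: min(r-i=1, Z[2]=0)=0; Z[13]=0
i=14: outside box; Z[14]=0
i=15: outside box; Z[15]=0
i=16: outside box; Z[16]=0
i=17: outside box; Z[17]=1 scan→box=[17,18)
i=18: outside box; Z[18]=0
i=19: outside box; Z[19]=1 scan→box=[19,20)
i=20: outside box; Z[20]=0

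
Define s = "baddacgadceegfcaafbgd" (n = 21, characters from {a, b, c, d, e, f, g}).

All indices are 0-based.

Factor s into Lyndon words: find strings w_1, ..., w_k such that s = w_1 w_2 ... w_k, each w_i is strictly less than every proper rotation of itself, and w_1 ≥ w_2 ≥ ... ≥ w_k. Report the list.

["b", "add", "acgadceegfc", "aafbgd"]

emit factor 1: 'b' (i=0, period=1)
emit factor 2: 'add' (i=1, period=3)
emit factor 3: 'acgadceegfc' (i=4, period=11)
emit factor 4: 'aafbgd' (i=15, period=6)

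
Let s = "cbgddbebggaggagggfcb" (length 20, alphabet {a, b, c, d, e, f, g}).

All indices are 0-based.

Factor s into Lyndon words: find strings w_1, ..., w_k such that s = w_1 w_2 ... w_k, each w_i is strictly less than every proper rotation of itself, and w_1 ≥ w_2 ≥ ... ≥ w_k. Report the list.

["c", "bgdd", "bebgg", "aggagggfcb"]

emit factor 1: 'c' (i=0, period=1)
emit factor 2: 'bgdd' (i=1, period=4)
emit factor 3: 'bebgg' (i=5, period=5)
emit factor 4: 'aggagggfcb' (i=10, period=10)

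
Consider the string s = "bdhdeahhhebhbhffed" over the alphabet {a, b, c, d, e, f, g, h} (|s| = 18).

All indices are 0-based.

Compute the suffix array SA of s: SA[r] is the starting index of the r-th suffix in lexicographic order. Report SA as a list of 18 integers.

[5, 0, 10, 12, 17, 3, 1, 4, 9, 16, 15, 14, 11, 2, 8, 13, 7, 6]

rank→(start, suffix):
  0 → (5, 'ahhhebhbhffed')
  1 → (0, 'bdhdeahhhebhbhffed')
  2 → (10, 'bhbhffed')
  3 → (12, 'bhffed')
  4 → (17, 'd')
  5 → (3, 'deahhhebhbhffed')
  6 → (1, 'dhdeahhhebhbhffed')
  7 → (4, 'eahhhebhbhffed')
  8 → (9, 'ebhbhffed')
  9 → (16, 'ed')
  10 → (15, 'fed')
  11 → (14, 'ffed')
  12 → (11, 'hbhffed')
  13 → (2, 'hdeahhhebhbhffed')
  14 → (8, 'hebhbhffed')
  15 → (13, 'hffed')
  16 → (7, 'hhebhbhffed')
  17 → (6, 'hhhebhbhffed')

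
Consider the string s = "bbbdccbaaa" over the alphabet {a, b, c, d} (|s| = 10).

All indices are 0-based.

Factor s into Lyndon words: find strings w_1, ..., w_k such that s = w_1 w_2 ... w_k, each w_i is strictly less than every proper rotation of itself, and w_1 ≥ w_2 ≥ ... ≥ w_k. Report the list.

["bbbdcc", "b", "a", "a", "a"]

emit factor 1: 'bbbdcc' (i=0, period=6)
emit factor 2: 'b' (i=6, period=1)
emit factor 3: 'a' (i=7, period=1)
emit factor 4: 'a' (i=8, period=1)
emit factor 5: 'a' (i=9, period=1)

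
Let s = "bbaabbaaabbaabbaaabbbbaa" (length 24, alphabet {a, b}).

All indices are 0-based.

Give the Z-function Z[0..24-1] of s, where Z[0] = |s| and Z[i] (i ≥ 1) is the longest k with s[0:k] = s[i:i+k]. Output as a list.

[24, 1, 0, 0, 4, 1, 0, 0, 0, 11, 1, 0, 0, 4, 1, 0, 0, 0, 2, 2, 4, 1, 0, 0]

Z[0]=24
i=1: outside box; Z[1]=1 grow→box=[1,2)
i=2: outside box; Z[2]=0
i=3: outside box; Z[3]=0
i=4: outside box; Z[4]=4 grow→box=[4,8)
i=5: min(r-i=3, Z[1]=1)=1; Z[5]=1
i=6: min(r-i=2, Z[2]=0)=0; Z[6]=0
i=7: min(r-i=1, Z[3]=0)=0; Z[7]=0
i=8: outside box; Z[8]=0
i=9: outside box; Z[9]=11 grow→box=[9,20)
i=10: min(r-i=10, Z[1]=1)=1; Z[10]=1
i=11: min(r-i=9, Z[2]=0)=0; Z[11]=0
i=12: min(r-i=8, Z[3]=0)=0; Z[12]=0
i=13: min(r-i=7, Z[4]=4)=4; Z[13]=4
i=14: min(r-i=6, Z[5]=1)=1; Z[14]=1
i=15: min(r-i=5, Z[6]=0)=0; Z[15]=0
i=16: min(r-i=4, Z[7]=0)=0; Z[16]=0
i=17: min(r-i=3, Z[8]=0)=0; Z[17]=0
i=18: min(r-i=2, Z[9]=11)=2; Z[18]=2
i=19: min(r-i=1, Z[10]=1)=1; Z[19]=2 grow→box=[19,21)
i=20: min(r-i=1, Z[1]=1)=1; Z[20]=4 grow→box=[20,24)
i=21: min(r-i=3, Z[1]=1)=1; Z[21]=1
i=22: min(r-i=2, Z[2]=0)=0; Z[22]=0
i=23: min(r-i=1, Z[3]=0)=0; Z[23]=0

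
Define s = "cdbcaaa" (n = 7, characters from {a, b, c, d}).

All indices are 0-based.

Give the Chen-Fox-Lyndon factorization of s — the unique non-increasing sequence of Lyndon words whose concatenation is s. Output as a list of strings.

emit factor 1: 'cd' (i=0, period=2)
emit factor 2: 'bc' (i=2, period=2)
emit factor 3: 'a' (i=4, period=1)
emit factor 4: 'a' (i=5, period=1)
emit factor 5: 'a' (i=6, period=1)

["cd", "bc", "a", "a", "a"]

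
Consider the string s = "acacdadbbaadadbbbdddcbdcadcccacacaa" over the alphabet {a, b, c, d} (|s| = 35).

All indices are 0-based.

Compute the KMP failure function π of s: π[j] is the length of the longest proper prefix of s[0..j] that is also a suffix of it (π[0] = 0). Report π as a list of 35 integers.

π[0] = 0
j=1 s[j]='c': π[1]=0 (border '')
j=2 s[j]='a': π[2]=1 (border 'a')
j=3 s[j]='c': π[3]=2 (border 'ac')
j=4 s[j]='d': k: 2→0; π[4]=0 (border '')
j=5 s[j]='a': π[5]=1 (border 'a')
j=6 s[j]='d': k: 1→0; π[6]=0 (border '')
j=7 s[j]='b': π[7]=0 (border '')
j=8 s[j]='b': π[8]=0 (border '')
j=9 s[j]='a': π[9]=1 (border 'a')
j=10 s[j]='a': k: 1→0; π[10]=1 (border 'a')
j=11 s[j]='d': k: 1→0; π[11]=0 (border '')
j=12 s[j]='a': π[12]=1 (border 'a')
j=13 s[j]='d': k: 1→0; π[13]=0 (border '')
j=14 s[j]='b': π[14]=0 (border '')
j=15 s[j]='b': π[15]=0 (border '')
j=16 s[j]='b': π[16]=0 (border '')
j=17 s[j]='d': π[17]=0 (border '')
j=18 s[j]='d': π[18]=0 (border '')
j=19 s[j]='d': π[19]=0 (border '')
j=20 s[j]='c': π[20]=0 (border '')
j=21 s[j]='b': π[21]=0 (border '')
j=22 s[j]='d': π[22]=0 (border '')
j=23 s[j]='c': π[23]=0 (border '')
j=24 s[j]='a': π[24]=1 (border 'a')
j=25 s[j]='d': k: 1→0; π[25]=0 (border '')
j=26 s[j]='c': π[26]=0 (border '')
j=27 s[j]='c': π[27]=0 (border '')
j=28 s[j]='c': π[28]=0 (border '')
j=29 s[j]='a': π[29]=1 (border 'a')
j=30 s[j]='c': π[30]=2 (border 'ac')
j=31 s[j]='a': π[31]=3 (border 'aca')
j=32 s[j]='c': π[32]=4 (border 'acac')
j=33 s[j]='a': k: 4→2; π[33]=3 (border 'aca')
j=34 s[j]='a': k: 3→1→0; π[34]=1 (border 'a')

[0, 0, 1, 2, 0, 1, 0, 0, 0, 1, 1, 0, 1, 0, 0, 0, 0, 0, 0, 0, 0, 0, 0, 0, 1, 0, 0, 0, 0, 1, 2, 3, 4, 3, 1]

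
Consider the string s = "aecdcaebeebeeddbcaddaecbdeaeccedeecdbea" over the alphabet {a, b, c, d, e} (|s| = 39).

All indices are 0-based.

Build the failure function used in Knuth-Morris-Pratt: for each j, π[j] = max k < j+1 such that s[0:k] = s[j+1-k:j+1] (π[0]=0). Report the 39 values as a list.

π[0] = 0
j=1 s[j]='e': π[1]=0 (border '')
j=2 s[j]='c': π[2]=0 (border '')
j=3 s[j]='d': π[3]=0 (border '')
j=4 s[j]='c': π[4]=0 (border '')
j=5 s[j]='a': π[5]=1 (border 'a')
j=6 s[j]='e': π[6]=2 (border 'ae')
j=7 s[j]='b': k: 2→0; π[7]=0 (border '')
j=8 s[j]='e': π[8]=0 (border '')
j=9 s[j]='e': π[9]=0 (border '')
j=10 s[j]='b': π[10]=0 (border '')
j=11 s[j]='e': π[11]=0 (border '')
j=12 s[j]='e': π[12]=0 (border '')
j=13 s[j]='d': π[13]=0 (border '')
j=14 s[j]='d': π[14]=0 (border '')
j=15 s[j]='b': π[15]=0 (border '')
j=16 s[j]='c': π[16]=0 (border '')
j=17 s[j]='a': π[17]=1 (border 'a')
j=18 s[j]='d': k: 1→0; π[18]=0 (border '')
j=19 s[j]='d': π[19]=0 (border '')
j=20 s[j]='a': π[20]=1 (border 'a')
j=21 s[j]='e': π[21]=2 (border 'ae')
j=22 s[j]='c': π[22]=3 (border 'aec')
j=23 s[j]='b': k: 3→0; π[23]=0 (border '')
j=24 s[j]='d': π[24]=0 (border '')
j=25 s[j]='e': π[25]=0 (border '')
j=26 s[j]='a': π[26]=1 (border 'a')
j=27 s[j]='e': π[27]=2 (border 'ae')
j=28 s[j]='c': π[28]=3 (border 'aec')
j=29 s[j]='c': k: 3→0; π[29]=0 (border '')
j=30 s[j]='e': π[30]=0 (border '')
j=31 s[j]='d': π[31]=0 (border '')
j=32 s[j]='e': π[32]=0 (border '')
j=33 s[j]='e': π[33]=0 (border '')
j=34 s[j]='c': π[34]=0 (border '')
j=35 s[j]='d': π[35]=0 (border '')
j=36 s[j]='b': π[36]=0 (border '')
j=37 s[j]='e': π[37]=0 (border '')
j=38 s[j]='a': π[38]=1 (border 'a')

[0, 0, 0, 0, 0, 1, 2, 0, 0, 0, 0, 0, 0, 0, 0, 0, 0, 1, 0, 0, 1, 2, 3, 0, 0, 0, 1, 2, 3, 0, 0, 0, 0, 0, 0, 0, 0, 0, 1]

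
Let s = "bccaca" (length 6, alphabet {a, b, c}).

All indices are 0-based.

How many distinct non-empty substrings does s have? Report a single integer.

sorted suffixes:
  #0 SA[0]=5  'a'
  #1 SA[1]=3  'aca'
  #2 SA[2]=0  'bccaca'
  #3 SA[3]=4  'ca'
  #4 SA[4]=2  'caca'
  #5 SA[5]=1  'ccaca'

SA = [5, 3, 0, 4, 2, 1]
rank  pair      lcp
   1  s[5:],s[3:]  1  'a'
   2  s[3:],s[0:]  0  ''
   3  s[0:],s[4:]  0  ''
   4  s[4:],s[2:]  2  'ca'
   5  s[2:],s[1:]  1  'c'

n(n+1)/2 = 6·7/2 = 21
Σ LCP = 0 + 1 + 0 + 0 + 2 + 1 = 4
distinct = 21 − 4 = 17

17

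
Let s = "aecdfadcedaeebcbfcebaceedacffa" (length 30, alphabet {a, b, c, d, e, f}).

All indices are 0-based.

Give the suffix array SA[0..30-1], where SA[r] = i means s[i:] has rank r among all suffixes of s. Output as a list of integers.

rank→(start, suffix):
  0 → (29, 'a')
  1 → (20, 'aceedacffa')
  2 → (25, 'acffa')
  3 → (5, 'adcedaeebcbfcebaceedacffa')
  4 → (0, 'aecdfadcedaeebcbfcebaceedacffa')
  5 → (10, 'aeebcbfcebaceedacffa')
  6 → (19, 'baceedacffa')
  7 → (13, 'bcbfcebaceedacffa')
  8 → (15, 'bfcebaceedacffa')
  9 → (14, 'cbfcebaceedacffa')
  10 → (2, 'cdfadcedaeebcbfcebaceedacffa')
  11 → (17, 'cebaceedacffa')
  12 → (7, 'cedaeebcbfcebaceedacffa')
  13 → (21, 'ceedacffa')
  14 → (26, 'cffa')
  15 → (24, 'dacffa')
  16 → (9, 'daeebcbfcebaceedacffa')
  17 → (6, 'dcedaeebcbfcebaceedacffa')
  18 → (3, 'dfadcedaeebcbfcebaceedacffa')
  19 → (18, 'ebaceedacffa')
  20 → (12, 'ebcbfcebaceedacffa')
  21 → (1, 'ecdfadcedaeebcbfcebaceedacffa')
  22 → (23, 'edacffa')
  23 → (8, 'edaeebcbfcebaceedacffa')
  24 → (11, 'eebcbfcebaceedacffa')
  25 → (22, 'eedacffa')
  26 → (28, 'fa')
  27 → (4, 'fadcedaeebcbfcebaceedacffa')
  28 → (16, 'fcebaceedacffa')
  29 → (27, 'ffa')

[29, 20, 25, 5, 0, 10, 19, 13, 15, 14, 2, 17, 7, 21, 26, 24, 9, 6, 3, 18, 12, 1, 23, 8, 11, 22, 28, 4, 16, 27]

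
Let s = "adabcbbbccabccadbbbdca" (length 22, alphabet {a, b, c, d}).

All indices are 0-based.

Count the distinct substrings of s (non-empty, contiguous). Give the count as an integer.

220

rank→(start, suffix):
  0 → (21, 'a')
  1 → (2, 'abcbbbccabccadbbbdca')
  2 → (10, 'abccadbbbdca')
  3 → (0, 'adabcbbbccabccadbbbdca')
  4 → (14, 'adbbbdca')
  5 → (5, 'bbbccabccadbbbdca')
  6 → (16, 'bbbdca')
  7 → (6, 'bbccabccadbbbdca')
  8 → (17, 'bbdca')
  9 → (3, 'bcbbbccabccadbbbdca')
  10 → (7, 'bccabccadbbbdca')
  11 → (11, 'bccadbbbdca')
  12 → (18, 'bdca')
  13 → (20, 'ca')
  14 → (9, 'cabccadbbbdca')
  15 → (13, 'cadbbbdca')
  16 → (4, 'cbbbccabccadbbbdca')
  17 → (8, 'ccabccadbbbdca')
  18 → (12, 'ccadbbbdca')
  19 → (1, 'dabcbbbccabccadbbbdca')
  20 → (15, 'dbbbdca')
  21 → (19, 'dca')

SA = [21, 2, 10, 0, 14, 5, 16, 6, 17, 3, 7, 11, 18, 20, 9, 13, 4, 8, 12, 1, 15, 19]
i: (SA[i-1],SA[i]) lcp shared
  1: (21,2) 1 'a'
  2: (2,10) 3 'abc'
  3: (10,0) 1 'a'
  4: (0,14) 2 'ad'
  5: (14,5) 0 ''
  6: (5,16) 3 'bbb'
  7: (16,6) 2 'bb'
  8: (6,17) 2 'bb'
  9: (17,3) 1 'b'
  10: (3,7) 2 'bc'
  11: (7,11) 4 'bcca'
  12: (11,18) 1 'b'
  13: (18,20) 0 ''
  14: (20,9) 2 'ca'
  15: (9,13) 2 'ca'
  16: (13,4) 1 'c'
  17: (4,8) 1 'c'
  18: (8,12) 3 'cca'
  19: (12,1) 0 ''
  20: (1,15) 1 'd'
  21: (15,19) 1 'd'

n(n+1)/2 = 22·23/2 = 253
Σ LCP = 0 + 1 + 3 + 1 + 2 + 0 + 3 + 2 + 2 + 1 + 2 + 4 + 1 + 0 + 2 + 2 + 1 + 1 + 3 + 0 + 1 + 1 = 33
distinct = 253 − 33 = 220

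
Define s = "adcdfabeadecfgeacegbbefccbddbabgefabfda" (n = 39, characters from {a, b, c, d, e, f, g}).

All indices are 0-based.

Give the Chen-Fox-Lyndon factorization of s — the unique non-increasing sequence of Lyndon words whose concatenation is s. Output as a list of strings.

emit factor 1: 'adcdf' (i=0, period=5)
emit factor 2: 'abeadecfgeacegbbefccbddbabgefabfd' (i=5, period=33)
emit factor 3: 'a' (i=38, period=1)

["adcdf", "abeadecfgeacegbbefccbddbabgefabfd", "a"]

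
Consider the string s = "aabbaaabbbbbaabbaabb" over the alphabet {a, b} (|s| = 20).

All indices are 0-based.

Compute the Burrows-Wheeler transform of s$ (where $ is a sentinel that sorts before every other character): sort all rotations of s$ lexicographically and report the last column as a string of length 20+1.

bbb$baaaaabbbbaaabbba

rank  rotation               last
    0  $aabbaaabbbbbaabbaabb  b
    1  aaabbbbbaabbaabb$aabb  b
    2  aabb$aabbaaabbbbbaabb  b
    3  aabbaaabbbbbaabbaabb$  $
    4  aabbaabb$aabbaaabbbbb  b
    5  aabbbbbaabbaabb$aabba  a
    6  abb$aabbaaabbbbbaabba  a
    7  abbaaabbbbbaabbaabb$a  a
    8  abbaabb$aabbaaabbbbba  a
    9  abbbbbaabbaabb$aabbaa  a
   10  b$aabbaaabbbbbaabbaab  b
   11  baaabbbbbaabbaabb$aab  b
   12  baabb$aabbaaabbbbbaab  b
   13  baabbaabb$aabbaaabbbb  b
   14  bb$aabbaaabbbbbaabbaa  a
   15  bbaaabbbbbaabbaabb$aa  a
   16  bbaabb$aabbaaabbbbbaa  a
   17  bbaabbaabb$aabbaaabbb  b
   18  bbbaabbaabb$aabbaaabb  b
   19  bbbbaabbaabb$aabbaaab  b
   20  bbbbbaabbaabb$aabbaaa  a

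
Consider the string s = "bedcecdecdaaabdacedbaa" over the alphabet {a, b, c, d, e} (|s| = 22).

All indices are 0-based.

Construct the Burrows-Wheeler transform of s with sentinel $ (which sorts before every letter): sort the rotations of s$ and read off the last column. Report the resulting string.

rank  rotation                 last
    0  $bedcecdecdaaabdacedbaa  a
    1  a$bedcecdecdaaabdacedba  a
    2  aa$bedcecdecdaaabdacedb  b
    3  aaabdacedbaa$bedcecdecd  d
    4  aabdacedbaa$bedcecdecda  a
    5  abdacedbaa$bedcecdecdaa  a
    6  acedbaa$bedcecdecdaaabd  d
    7  baa$bedcecdecdaaabdaced  d
    8  bdacedbaa$bedcecdecdaaa  a
    9  bedcecdecdaaabdacedbaa$  $
   10  cdaaabdacedbaa$bedcecde  e
   11  cdecdaaabdacedbaa$bedce  e
   12  cecdecdaaabdacedbaa$bed  d
   13  cedbaa$bedcecdecdaaabda  a
   14  daaabdacedbaa$bedcecdec  c
   15  dacedbaa$bedcecdecdaaab  b
   16  dbaa$bedcecdecdaaabdace  e
   17  dcecdecdaaabdacedbaa$be  e
   18  decdaaabdacedbaa$bedcec  c
   19  ecdaaabdacedbaa$bedcecd  d
   20  ecdecdaaabdacedbaa$bedc  c
   21  edbaa$bedcecdecdaaabdac  c
   22  edcecdecdaaabdacedbaa$b  b

aabdaadda$eedacbeecdccb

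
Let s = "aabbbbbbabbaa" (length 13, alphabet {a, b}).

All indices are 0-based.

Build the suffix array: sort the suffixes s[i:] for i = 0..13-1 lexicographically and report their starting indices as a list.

[12, 11, 0, 8, 1, 10, 7, 9, 6, 5, 4, 3, 2]

sorted suffixes:
  #0 SA[0]=12  'a'
  #1 SA[1]=11  'aa'
  #2 SA[2]=0  'aabbbbbbabbaa'
  #3 SA[3]=8  'abbaa'
  #4 SA[4]=1  'abbbbbbabbaa'
  #5 SA[5]=10  'baa'
  #6 SA[6]=7  'babbaa'
  #7 SA[7]=9  'bbaa'
  #8 SA[8]=6  'bbabbaa'
  #9 SA[9]=5  'bbbabbaa'
  #10 SA[10]=4  'bbbbabbaa'
  #11 SA[11]=3  'bbbbbabbaa'
  #12 SA[12]=2  'bbbbbbabbaa'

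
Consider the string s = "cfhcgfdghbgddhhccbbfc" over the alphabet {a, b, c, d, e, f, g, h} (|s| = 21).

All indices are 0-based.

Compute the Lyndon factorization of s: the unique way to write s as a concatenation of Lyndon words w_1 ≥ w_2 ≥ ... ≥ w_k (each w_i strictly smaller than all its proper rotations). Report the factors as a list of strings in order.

["cfhcgfdgh", "bgddhhcc", "bbfc"]

emit factor 1: 'cfhcgfdgh' (i=0, period=9)
emit factor 2: 'bgddhhcc' (i=9, period=8)
emit factor 3: 'bbfc' (i=17, period=4)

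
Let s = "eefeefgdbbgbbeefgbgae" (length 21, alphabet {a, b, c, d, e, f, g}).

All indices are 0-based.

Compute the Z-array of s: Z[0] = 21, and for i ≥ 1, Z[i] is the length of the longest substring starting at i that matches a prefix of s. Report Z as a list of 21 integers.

[21, 1, 0, 3, 1, 0, 0, 0, 0, 0, 0, 0, 0, 3, 1, 0, 0, 0, 0, 0, 1]

Z[0]=21
i=1: fresh scan; Z[1]=1 extend→box=[1,2)
i=2: fresh scan; Z[2]=0
i=3: fresh scan; Z[3]=3 extend→box=[3,6)
i=4: min(r-i=2, Z[1]=1)=1; Z[4]=1
i=5: min(r-i=1, Z[2]=0)=0; Z[5]=0
i=6: fresh scan; Z[6]=0
i=7: fresh scan; Z[7]=0
i=8: fresh scan; Z[8]=0
i=9: fresh scan; Z[9]=0
i=10: fresh scan; Z[10]=0
i=11: fresh scan; Z[11]=0
i=12: fresh scan; Z[12]=0
i=13: fresh scan; Z[13]=3 extend→box=[13,16)
i=14: min(r-i=2, Z[1]=1)=1; Z[14]=1
i=15: min(r-i=1, Z[2]=0)=0; Z[15]=0
i=16: fresh scan; Z[16]=0
i=17: fresh scan; Z[17]=0
i=18: fresh scan; Z[18]=0
i=19: fresh scan; Z[19]=0
i=20: fresh scan; Z[20]=1 extend→box=[20,21)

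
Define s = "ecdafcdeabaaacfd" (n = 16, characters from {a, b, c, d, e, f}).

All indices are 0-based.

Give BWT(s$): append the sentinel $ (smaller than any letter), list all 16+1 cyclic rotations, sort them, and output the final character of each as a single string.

rank  rotation           last
    0  $ecdafcdeabaaacfd  d
    1  aaacfd$ecdafcdeab  b
    2  aacfd$ecdafcdeaba  a
    3  abaaacfd$ecdafcde  e
    4  acfd$ecdafcdeabaa  a
    5  afcdeabaaacfd$ecd  d
    6  baaacfd$ecdafcdea  a
    7  cdafcdeabaaacfd$e  e
    8  cdeabaaacfd$ecdaf  f
    9  cfd$ecdafcdeabaaa  a
   10  d$ecdafcdeabaaacf  f
   11  dafcdeabaaacfd$ec  c
   12  deabaaacfd$ecdafc  c
   13  eabaaacfd$ecdafcd  d
   14  ecdafcdeabaaacfd$  $
   15  fcdeabaaacfd$ecda  a
   16  fd$ecdafcdeabaaac  c

dbaeadaefafccd$ac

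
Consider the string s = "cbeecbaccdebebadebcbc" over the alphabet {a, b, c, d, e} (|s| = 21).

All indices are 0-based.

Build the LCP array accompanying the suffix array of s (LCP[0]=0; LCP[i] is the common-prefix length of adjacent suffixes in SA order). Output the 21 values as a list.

[0, 1, 0, 2, 1, 2, 1, 2, 0, 1, 2, 2, 1, 1, 0, 3, 0, 2, 2, 1, 1]

sorted suffixes:
  #0 SA[0]=6  'accdebebadebcbc'
  #1 SA[1]=14  'adebcbc'
  #2 SA[2]=5  'baccdebebadebcbc'
  #3 SA[3]=13  'badebcbc'
  #4 SA[4]=19  'bc'
  #5 SA[5]=17  'bcbc'
  #6 SA[6]=11  'bebadebcbc'
  #7 SA[7]=1  'beecbaccdebebadebcbc'
  #8 SA[8]=20  'c'
  #9 SA[9]=4  'cbaccdebebadebcbc'
  #10 SA[10]=18  'cbc'
  #11 SA[11]=0  'cbeecbaccdebebadebcbc'
  #12 SA[12]=7  'ccdebebadebcbc'
  #13 SA[13]=8  'cdebebadebcbc'
  #14 SA[14]=15  'debcbc'
  #15 SA[15]=9  'debebadebcbc'
  #16 SA[16]=12  'ebadebcbc'
  #17 SA[17]=16  'ebcbc'
  #18 SA[18]=10  'ebebadebcbc'
  #19 SA[19]=3  'ecbaccdebebadebcbc'
  #20 SA[20]=2  'eecbaccdebebadebcbc'

SA = [6, 14, 5, 13, 19, 17, 11, 1, 20, 4, 18, 0, 7, 8, 15, 9, 12, 16, 10, 3, 2]
i: (SA[i-1],SA[i]) lcp shared
  1: (6,14) 1 'a'
  2: (14,5) 0 ''
  3: (5,13) 2 'ba'
  4: (13,19) 1 'b'
  5: (19,17) 2 'bc'
  6: (17,11) 1 'b'
  7: (11,1) 2 'be'
  8: (1,20) 0 ''
  9: (20,4) 1 'c'
  10: (4,18) 2 'cb'
  11: (18,0) 2 'cb'
  12: (0,7) 1 'c'
  13: (7,8) 1 'c'
  14: (8,15) 0 ''
  15: (15,9) 3 'deb'
  16: (9,12) 0 ''
  17: (12,16) 2 'eb'
  18: (16,10) 2 'eb'
  19: (10,3) 1 'e'
  20: (3,2) 1 'e'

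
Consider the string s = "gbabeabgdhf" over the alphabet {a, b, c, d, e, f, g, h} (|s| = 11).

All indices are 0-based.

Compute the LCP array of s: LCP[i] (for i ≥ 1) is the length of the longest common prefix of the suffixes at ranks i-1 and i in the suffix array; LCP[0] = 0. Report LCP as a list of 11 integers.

[0, 2, 0, 1, 1, 0, 0, 0, 0, 1, 0]

rank→(start, suffix):
  0 → (2, 'abeabgdhf')
  1 → (5, 'abgdhf')
  2 → (1, 'babeabgdhf')
  3 → (3, 'beabgdhf')
  4 → (6, 'bgdhf')
  5 → (8, 'dhf')
  6 → (4, 'eabgdhf')
  7 → (10, 'f')
  8 → (0, 'gbabeabgdhf')
  9 → (7, 'gdhf')
  10 → (9, 'hf')

SA = [2, 5, 1, 3, 6, 8, 4, 10, 0, 7, 9]
[i] adj suffixes → lcp
  [1] 2/5 → 2 ('ab')
  [2] 5/1 → 0 ('')
  [3] 1/3 → 1 ('b')
  [4] 3/6 → 1 ('b')
  [5] 6/8 → 0 ('')
  [6] 8/4 → 0 ('')
  [7] 4/10 → 0 ('')
  [8] 10/0 → 0 ('')
  [9] 0/7 → 1 ('g')
  [10] 7/9 → 0 ('')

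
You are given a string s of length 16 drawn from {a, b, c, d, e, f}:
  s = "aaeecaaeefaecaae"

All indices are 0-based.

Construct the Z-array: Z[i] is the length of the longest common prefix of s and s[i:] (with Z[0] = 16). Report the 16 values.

[16, 1, 0, 0, 0, 4, 1, 0, 0, 0, 1, 0, 0, 3, 1, 0]

Z[0]=16
i=1: outside box; Z[1]=1 scan→box=[1,2)
i=2: outside box; Z[2]=0
i=3: outside box; Z[3]=0
i=4: outside box; Z[4]=0
i=5: outside box; Z[5]=4 scan→box=[5,9)
i=6: min(r-i=3, Z[1]=1)=1; Z[6]=1
i=7: min(r-i=2, Z[2]=0)=0; Z[7]=0
i=8: min(r-i=1, Z[3]=0)=0; Z[8]=0
i=9: outside box; Z[9]=0
i=10: outside box; Z[10]=1 scan→box=[10,11)
i=11: outside box; Z[11]=0
i=12: outside box; Z[12]=0
i=13: outside box; Z[13]=3 scan→box=[13,16)
i=14: min(r-i=2, Z[1]=1)=1; Z[14]=1
i=15: min(r-i=1, Z[2]=0)=0; Z[15]=0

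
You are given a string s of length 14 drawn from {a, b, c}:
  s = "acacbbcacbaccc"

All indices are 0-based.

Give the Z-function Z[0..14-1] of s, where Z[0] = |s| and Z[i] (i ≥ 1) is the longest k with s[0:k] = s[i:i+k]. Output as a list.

[14, 0, 2, 0, 0, 0, 0, 2, 0, 0, 2, 0, 0, 0]

Z[0]=14
i=1: i≥r, start 0; Z[1]=0
i=2: i≥r, start 0; Z[2]=2 extend→box=[2,4)
i=3: min(r-i=1, Z[1]=0)=0; Z[3]=0
i=4: i≥r, start 0; Z[4]=0
i=5: i≥r, start 0; Z[5]=0
i=6: i≥r, start 0; Z[6]=0
i=7: i≥r, start 0; Z[7]=2 extend→box=[7,9)
i=8: min(r-i=1, Z[1]=0)=0; Z[8]=0
i=9: i≥r, start 0; Z[9]=0
i=10: i≥r, start 0; Z[10]=2 extend→box=[10,12)
i=11: min(r-i=1, Z[1]=0)=0; Z[11]=0
i=12: i≥r, start 0; Z[12]=0
i=13: i≥r, start 0; Z[13]=0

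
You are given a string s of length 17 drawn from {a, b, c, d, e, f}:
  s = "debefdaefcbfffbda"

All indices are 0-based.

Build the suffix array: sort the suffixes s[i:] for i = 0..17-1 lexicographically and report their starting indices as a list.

[16, 6, 14, 2, 10, 9, 15, 5, 0, 1, 7, 3, 13, 8, 4, 12, 11]

sorted suffixes:
  #0 SA[0]=16  'a'
  #1 SA[1]=6  'aefcbfffbda'
  #2 SA[2]=14  'bda'
  #3 SA[3]=2  'befdaefcbfffbda'
  #4 SA[4]=10  'bfffbda'
  #5 SA[5]=9  'cbfffbda'
  #6 SA[6]=15  'da'
  #7 SA[7]=5  'daefcbfffbda'
  #8 SA[8]=0  'debefdaefcbfffbda'
  #9 SA[9]=1  'ebefdaefcbfffbda'
  #10 SA[10]=7  'efcbfffbda'
  #11 SA[11]=3  'efdaefcbfffbda'
  #12 SA[12]=13  'fbda'
  #13 SA[13]=8  'fcbfffbda'
  #14 SA[14]=4  'fdaefcbfffbda'
  #15 SA[15]=12  'ffbda'
  #16 SA[16]=11  'fffbda'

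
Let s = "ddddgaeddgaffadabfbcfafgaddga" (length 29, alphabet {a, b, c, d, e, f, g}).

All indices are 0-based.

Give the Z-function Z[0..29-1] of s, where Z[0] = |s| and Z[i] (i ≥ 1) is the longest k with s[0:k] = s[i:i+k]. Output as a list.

[29, 3, 2, 1, 0, 0, 0, 2, 1, 0, 0, 0, 0, 0, 1, 0, 0, 0, 0, 0, 0, 0, 0, 0, 0, 2, 1, 0, 0]

Z[0]=29
i=1: i≥r, start 0; Z[1]=3 grow→box=[1,4)
i=2: min(r-i=2, Z[1]=3)=2; Z[2]=2
i=3: min(r-i=1, Z[2]=2)=1; Z[3]=1
i=4: i≥r, start 0; Z[4]=0
i=5: i≥r, start 0; Z[5]=0
i=6: i≥r, start 0; Z[6]=0
i=7: i≥r, start 0; Z[7]=2 grow→box=[7,9)
i=8: min(r-i=1, Z[1]=3)=1; Z[8]=1
i=9: i≥r, start 0; Z[9]=0
i=10: i≥r, start 0; Z[10]=0
i=11: i≥r, start 0; Z[11]=0
i=12: i≥r, start 0; Z[12]=0
i=13: i≥r, start 0; Z[13]=0
i=14: i≥r, start 0; Z[14]=1 grow→box=[14,15)
i=15: i≥r, start 0; Z[15]=0
i=16: i≥r, start 0; Z[16]=0
i=17: i≥r, start 0; Z[17]=0
i=18: i≥r, start 0; Z[18]=0
i=19: i≥r, start 0; Z[19]=0
i=20: i≥r, start 0; Z[20]=0
i=21: i≥r, start 0; Z[21]=0
i=22: i≥r, start 0; Z[22]=0
i=23: i≥r, start 0; Z[23]=0
i=24: i≥r, start 0; Z[24]=0
i=25: i≥r, start 0; Z[25]=2 grow→box=[25,27)
i=26: min(r-i=1, Z[1]=3)=1; Z[26]=1
i=27: i≥r, start 0; Z[27]=0
i=28: i≥r, start 0; Z[28]=0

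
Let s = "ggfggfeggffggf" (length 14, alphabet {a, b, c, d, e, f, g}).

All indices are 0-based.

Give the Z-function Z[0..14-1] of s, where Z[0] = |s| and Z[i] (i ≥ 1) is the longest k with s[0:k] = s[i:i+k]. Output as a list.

Z[0]=14
i=1: fresh scan; Z[1]=1 scan→box=[1,2)
i=2: fresh scan; Z[2]=0
i=3: fresh scan; Z[3]=3 scan→box=[3,6)
i=4: min(r-i=2, Z[1]=1)=1; Z[4]=1
i=5: min(r-i=1, Z[2]=0)=0; Z[5]=0
i=6: fresh scan; Z[6]=0
i=7: fresh scan; Z[7]=3 scan→box=[7,10)
i=8: min(r-i=2, Z[1]=1)=1; Z[8]=1
i=9: min(r-i=1, Z[2]=0)=0; Z[9]=0
i=10: fresh scan; Z[10]=0
i=11: fresh scan; Z[11]=3 scan→box=[11,14)
i=12: min(r-i=2, Z[1]=1)=1; Z[12]=1
i=13: min(r-i=1, Z[2]=0)=0; Z[13]=0

[14, 1, 0, 3, 1, 0, 0, 3, 1, 0, 0, 3, 1, 0]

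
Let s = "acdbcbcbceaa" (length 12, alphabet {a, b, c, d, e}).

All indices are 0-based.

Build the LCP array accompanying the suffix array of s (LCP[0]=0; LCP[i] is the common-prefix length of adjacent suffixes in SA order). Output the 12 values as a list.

[0, 1, 1, 0, 4, 2, 0, 3, 1, 1, 0, 0]

rank | idx | suffix
   0 |  11 | a
   1 |  10 | aa
   2 |   0 | acdbcbcbceaa
   3 |   3 | bcbcbceaa
   4 |   5 | bcbceaa
   5 |   7 | bceaa
   6 |   4 | cbcbceaa
   7 |   6 | cbceaa
   8 |   1 | cdbcbcbceaa
   9 |   8 | ceaa
  10 |   2 | dbcbcbceaa
  11 |   9 | eaa

SA = [11, 10, 0, 3, 5, 7, 4, 6, 1, 8, 2, 9]
[i] adj suffixes → lcp
  [1] 11/10 → 1 ('a')
  [2] 10/0 → 1 ('a')
  [3] 0/3 → 0 ('')
  [4] 3/5 → 4 ('bcbc')
  [5] 5/7 → 2 ('bc')
  [6] 7/4 → 0 ('')
  [7] 4/6 → 3 ('cbc')
  [8] 6/1 → 1 ('c')
  [9] 1/8 → 1 ('c')
  [10] 8/2 → 0 ('')
  [11] 2/9 → 0 ('')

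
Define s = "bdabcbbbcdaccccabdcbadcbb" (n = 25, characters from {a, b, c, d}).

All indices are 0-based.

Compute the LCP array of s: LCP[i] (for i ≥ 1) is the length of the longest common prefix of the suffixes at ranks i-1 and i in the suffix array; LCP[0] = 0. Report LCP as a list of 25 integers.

sorted suffixes:
  #0 SA[0]=2  'abcbbbcdaccccabdcbadcbb'
  #1 SA[1]=15  'abdcbadcbb'
  #2 SA[2]=10  'accccabdcbadcbb'
  #3 SA[3]=20  'adcbb'
  #4 SA[4]=24  'b'
  #5 SA[5]=19  'badcbb'
  #6 SA[6]=23  'bb'
  #7 SA[7]=5  'bbbcdaccccabdcbadcbb'
  #8 SA[8]=6  'bbcdaccccabdcbadcbb'
  #9 SA[9]=3  'bcbbbcdaccccabdcbadcbb'
  #10 SA[10]=7  'bcdaccccabdcbadcbb'
  #11 SA[11]=0  'bdabcbbbcdaccccabdcbadcbb'
  #12 SA[12]=16  'bdcbadcbb'
  #13 SA[13]=14  'cabdcbadcbb'
  #14 SA[14]=18  'cbadcbb'
  #15 SA[15]=22  'cbb'
  #16 SA[16]=4  'cbbbcdaccccabdcbadcbb'
  #17 SA[17]=13  'ccabdcbadcbb'
  #18 SA[18]=12  'cccabdcbadcbb'
  #19 SA[19]=11  'ccccabdcbadcbb'
  #20 SA[20]=8  'cdaccccabdcbadcbb'
  #21 SA[21]=1  'dabcbbbcdaccccabdcbadcbb'
  #22 SA[22]=9  'daccccabdcbadcbb'
  #23 SA[23]=17  'dcbadcbb'
  #24 SA[24]=21  'dcbb'

SA = [2, 15, 10, 20, 24, 19, 23, 5, 6, 3, 7, 0, 16, 14, 18, 22, 4, 13, 12, 11, 8, 1, 9, 17, 21]
[i] adj suffixes → lcp
  [1] 2/15 → 2 ('ab')
  [2] 15/10 → 1 ('a')
  [3] 10/20 → 1 ('a')
  [4] 20/24 → 0 ('')
  [5] 24/19 → 1 ('b')
  [6] 19/23 → 1 ('b')
  [7] 23/5 → 2 ('bb')
  [8] 5/6 → 2 ('bb')
  [9] 6/3 → 1 ('b')
  [10] 3/7 → 2 ('bc')
  [11] 7/0 → 1 ('b')
  [12] 0/16 → 2 ('bd')
  [13] 16/14 → 0 ('')
  [14] 14/18 → 1 ('c')
  [15] 18/22 → 2 ('cb')
  [16] 22/4 → 3 ('cbb')
  [17] 4/13 → 1 ('c')
  [18] 13/12 → 2 ('cc')
  [19] 12/11 → 3 ('ccc')
  [20] 11/8 → 1 ('c')
  [21] 8/1 → 0 ('')
  [22] 1/9 → 2 ('da')
  [23] 9/17 → 1 ('d')
  [24] 17/21 → 3 ('dcb')

[0, 2, 1, 1, 0, 1, 1, 2, 2, 1, 2, 1, 2, 0, 1, 2, 3, 1, 2, 3, 1, 0, 2, 1, 3]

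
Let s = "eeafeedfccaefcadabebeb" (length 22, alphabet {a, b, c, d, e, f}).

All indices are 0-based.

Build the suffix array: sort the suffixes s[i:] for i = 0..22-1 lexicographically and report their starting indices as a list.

rank | idx | suffix
   0 |  16 | abebeb
   1 |  14 | adabebeb
   2 |  10 | aefcadabebeb
   3 |   2 | afeedfccaefcadabebeb
   4 |  21 | b
   5 |  19 | beb
   6 |  17 | bebeb
   7 |  13 | cadabebeb
   8 |   9 | caefcadabebeb
   9 |   8 | ccaefcadabebeb
  10 |  15 | dabebeb
  11 |   6 | dfccaefcadabebeb
  12 |   1 | eafeedfccaefcadabebeb
  13 |  20 | eb
  14 |  18 | ebeb
  15 |   5 | edfccaefcadabebeb
  16 |   0 | eeafeedfccaefcadabebeb
  17 |   4 | eedfccaefcadabebeb
  18 |  11 | efcadabebeb
  19 |  12 | fcadabebeb
  20 |   7 | fccaefcadabebeb
  21 |   3 | feedfccaefcadabebeb

[16, 14, 10, 2, 21, 19, 17, 13, 9, 8, 15, 6, 1, 20, 18, 5, 0, 4, 11, 12, 7, 3]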